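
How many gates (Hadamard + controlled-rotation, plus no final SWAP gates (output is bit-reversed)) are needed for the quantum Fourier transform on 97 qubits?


Hadamard gates: 97
Controlled rotations: n*(n-1)/2 = 97*96/2 = 4656
SWAP gates: 0 (omitted)
Total = 97 + 4656
= 4753

4753


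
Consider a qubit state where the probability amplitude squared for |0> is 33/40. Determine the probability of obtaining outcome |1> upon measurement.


|alpha|^2 = 33/40 = 0.8250
|beta|^2 = 1 - 33/40 = 7/40 = 0.1750
P(|1>) = |beta|^2 = 0.1750

0.1750


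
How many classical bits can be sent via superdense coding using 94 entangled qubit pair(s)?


Superdense coding allows 2 classical bits per shared entangled pair.
94 pair(s) -> 2 * 94 = 188 classical bits

188


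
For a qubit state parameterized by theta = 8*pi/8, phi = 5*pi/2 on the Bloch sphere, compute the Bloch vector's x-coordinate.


theta = 3.1416, phi = 7.8540
r_x = sin(theta)*cos(phi) = 0.0000 * 0.0000
r_x = 0.0000

0.0000


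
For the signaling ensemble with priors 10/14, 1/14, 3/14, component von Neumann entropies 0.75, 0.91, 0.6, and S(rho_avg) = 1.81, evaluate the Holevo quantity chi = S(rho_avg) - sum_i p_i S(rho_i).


chi = S(rho) - sum_i p_i * S(rho_i)
Weighted entropy = 10/14 * 0.75 + 1/14 * 0.91 + 3/14 * 0.6
= 0.7293
chi = 1.81 - 0.7293
= 1.0807

1.0807


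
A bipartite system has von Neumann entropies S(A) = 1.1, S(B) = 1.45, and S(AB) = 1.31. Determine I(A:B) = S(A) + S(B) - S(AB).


I(A:B) = S(A) + S(B) - S(AB)
= 1.1 + 1.45 - 1.31
= 1.2400

1.2400


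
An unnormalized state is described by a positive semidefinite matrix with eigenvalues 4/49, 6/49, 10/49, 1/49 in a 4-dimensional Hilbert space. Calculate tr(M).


tr(M) = sum of eigenvalues
= 4/49 + 6/49 + 10/49 + 1/49
= 21/49
= 0.4286

0.4286


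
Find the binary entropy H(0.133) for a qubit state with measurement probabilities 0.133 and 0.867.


S = -p*log2(p) - (1-p)*log2(1-p)
p = 0.1330, 1-p = 0.8670
= -0.1330 * log2(0.1330) - 0.8670 * log2(0.8670)
= -(-0.3871) - (-0.1785)
= 0.5656

0.5656


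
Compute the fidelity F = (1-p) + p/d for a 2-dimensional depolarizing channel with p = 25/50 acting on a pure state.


F = (1-p) + p/d
= (1 - 0.5000) + 0.5000/2
= 0.5000 + 0.2500
= 0.7500

0.7500


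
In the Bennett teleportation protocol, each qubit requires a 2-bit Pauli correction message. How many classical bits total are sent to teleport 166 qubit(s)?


Quantum teleportation requires 2 classical bits per qubit teleported.
166 qubit(s) -> 2 * 166 = 332 classical bits

332


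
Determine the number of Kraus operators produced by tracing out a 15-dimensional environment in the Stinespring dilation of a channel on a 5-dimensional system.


Tracing out the environment in an orthonormal basis {|i>_E} gives Kraus operators K_i = <i|_E U |0>_E.
Number of Kraus operators = dim(H_env) = d_env
= 15

15


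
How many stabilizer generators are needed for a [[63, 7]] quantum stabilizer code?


For an [[n,k]] stabilizer code:
Number of stabilizer generators = n - k
= 63 - 7
= 56

56


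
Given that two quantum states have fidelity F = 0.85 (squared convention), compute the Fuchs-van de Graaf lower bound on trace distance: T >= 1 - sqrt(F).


Fuchs-van de Graaf (squared-fidelity convention): 1 - sqrt(F) <= T <= sqrt(1 - F).
Lower bound: T >= 1 - sqrt(F)
sqrt(F) = sqrt(0.85) = 0.9220
T >= 1 - 0.9220
T >= 0.0780

0.0780


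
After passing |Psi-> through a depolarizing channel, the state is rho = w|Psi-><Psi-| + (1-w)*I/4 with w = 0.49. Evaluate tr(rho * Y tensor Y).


|Psi-> = (|01> - |10>)/sqrt(2)
For the pure Bell state, <Y_A Y_B> = -1 (Bell-state Pauli correlator).
The maximally-mixed part I/4 has tr(I/4 * P tensor P) = 0 for any traceless Pauli P.
So <Y_A Y_B>_rho = w * (-1) + (1 - w) * 0
= 0.49 * (-1)
= -0.4900

-0.4900


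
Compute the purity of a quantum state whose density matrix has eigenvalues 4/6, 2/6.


tr(rho^2) = sum of eigenvalues squared
= (4/6)^2 + (2/6)^2
= (16 + 4) / 36
= 20/36
= 0.5556

0.5556


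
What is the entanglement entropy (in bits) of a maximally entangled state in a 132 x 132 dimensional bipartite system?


For a maximally entangled state in d x d:
S = log2(d) = log2(132)
= 7.0444

7.0444


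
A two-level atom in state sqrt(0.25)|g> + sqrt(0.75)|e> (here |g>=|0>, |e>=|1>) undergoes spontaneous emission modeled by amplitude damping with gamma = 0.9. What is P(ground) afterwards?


For amplitude damping with parameter gamma on state sqrt(a)|0> + sqrt(b)|1>:
alpha^2 = 0.25, beta^2 = 0.75
P(|0>) = alpha^2 + gamma * beta^2
= 0.25 + 0.9 * 0.75
= 0.25 + 0.6750
= 0.9250

0.9250


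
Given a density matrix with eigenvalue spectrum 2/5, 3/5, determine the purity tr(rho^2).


tr(rho^2) = sum of eigenvalues squared
= (2/5)^2 + (3/5)^2
= (4 + 9) / 25
= 13/25
= 0.5200

0.5200


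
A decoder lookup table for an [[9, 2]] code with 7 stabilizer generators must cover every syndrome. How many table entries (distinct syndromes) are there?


Each stabilizer generator gives a binary (+1 or -1) measurement outcome.
With 7 independent generators:
Total syndromes = 2^7
= 128

128


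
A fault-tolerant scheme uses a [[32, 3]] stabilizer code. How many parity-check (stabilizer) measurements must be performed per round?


For an [[n,k]] stabilizer code:
Number of stabilizer generators = n - k
= 32 - 3
= 29

29


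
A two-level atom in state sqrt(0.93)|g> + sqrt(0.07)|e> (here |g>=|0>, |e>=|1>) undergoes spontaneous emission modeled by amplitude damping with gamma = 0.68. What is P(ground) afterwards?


For amplitude damping with parameter gamma on state sqrt(a)|0> + sqrt(b)|1>:
alpha^2 = 0.93, beta^2 = 0.07
P(|0>) = alpha^2 + gamma * beta^2
= 0.93 + 0.68 * 0.07
= 0.93 + 0.0476
= 0.9776

0.9776


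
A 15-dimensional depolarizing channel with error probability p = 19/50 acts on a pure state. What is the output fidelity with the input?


F = (1-p) + p/d
= (1 - 0.3800) + 0.3800/15
= 0.6200 + 0.0253
= 0.6453

0.6453


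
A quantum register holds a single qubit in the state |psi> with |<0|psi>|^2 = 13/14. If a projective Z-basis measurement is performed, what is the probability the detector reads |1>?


|alpha|^2 = 13/14 = 0.9286
|beta|^2 = 1 - 13/14 = 1/14 = 0.0714
P(|1>) = |beta|^2 = 0.0714

0.0714


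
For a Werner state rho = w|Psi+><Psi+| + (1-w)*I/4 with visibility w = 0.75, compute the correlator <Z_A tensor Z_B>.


|Psi+> = (|01> + |10>)/sqrt(2)
For the pure Bell state, <Z_A Z_B> = -1 (Bell-state Pauli correlator).
The maximally-mixed part I/4 has tr(I/4 * P tensor P) = 0 for any traceless Pauli P.
So <Z_A Z_B>_rho = w * (-1) + (1 - w) * 0
= 0.75 * (-1)
= -0.7500

-0.7500


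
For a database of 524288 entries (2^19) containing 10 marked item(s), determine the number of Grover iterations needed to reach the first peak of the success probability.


After j Grover iterations the success probability is P(j) = sin^2((2j+1)*theta), where sin(theta) = sqrt(k/N).
N = 2^19 = 524288, k = 10
sin(theta) = sqrt(k/N) = 0.004367320269
theta = arcsin(sqrt(k/N)) = 0.004367334152 rad
P(j) reaches its first maximum when (2j+1)*theta is as close as possible to pi/2, i.e. j = round(pi/(4*theta) - 1/2).
pi/(4*theta) - 1/2 = 179.3347
(For comparison, the common estimate pi/4 * sqrt(N/k) = 179.8353; the exact maximiser is used here.)
Optimal iterations = 179

179


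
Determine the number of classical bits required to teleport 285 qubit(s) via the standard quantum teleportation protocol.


Quantum teleportation requires 2 classical bits per qubit teleported.
285 qubit(s) -> 2 * 285 = 570 classical bits

570


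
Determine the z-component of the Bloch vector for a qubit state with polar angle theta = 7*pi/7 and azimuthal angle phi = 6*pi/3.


theta = 3.1416, phi = 6.2832
r_z = cos(theta) = -1.0000

-1.0000


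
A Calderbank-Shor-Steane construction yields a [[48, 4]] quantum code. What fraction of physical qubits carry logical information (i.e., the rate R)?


Code rate R = k/n
= 4/48
= 0.0833

0.0833


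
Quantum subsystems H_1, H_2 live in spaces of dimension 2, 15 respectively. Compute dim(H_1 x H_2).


dim(H_1 x H_2) = 2 * 15
= 30

30


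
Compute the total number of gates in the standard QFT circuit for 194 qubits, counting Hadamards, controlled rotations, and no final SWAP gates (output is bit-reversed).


Hadamard gates: 194
Controlled rotations: n*(n-1)/2 = 194*193/2 = 18721
SWAP gates: 0 (omitted)
Total = 194 + 18721
= 18915

18915


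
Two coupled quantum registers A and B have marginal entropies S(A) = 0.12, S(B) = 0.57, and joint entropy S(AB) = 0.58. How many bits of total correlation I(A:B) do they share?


I(A:B) = S(A) + S(B) - S(AB)
= 0.12 + 0.57 - 0.58
= 0.1100

0.1100


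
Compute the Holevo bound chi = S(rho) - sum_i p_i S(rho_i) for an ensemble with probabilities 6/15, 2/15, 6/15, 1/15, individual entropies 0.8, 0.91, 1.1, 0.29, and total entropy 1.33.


chi = S(rho) - sum_i p_i * S(rho_i)
Weighted entropy = 6/15 * 0.8 + 2/15 * 0.91 + 6/15 * 1.1 + 1/15 * 0.29
= 0.9007
chi = 1.33 - 0.9007
= 0.4293

0.4293


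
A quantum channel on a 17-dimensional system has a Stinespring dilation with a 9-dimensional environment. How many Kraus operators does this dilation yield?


Tracing out the environment in an orthonormal basis {|i>_E} gives Kraus operators K_i = <i|_E U |0>_E.
Number of Kraus operators = dim(H_env) = d_env
= 9

9


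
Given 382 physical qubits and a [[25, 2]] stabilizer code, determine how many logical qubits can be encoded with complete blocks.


Each code block uses 25 physical qubits for 2 logical qubit(s).
Number of complete blocks = floor(382 / 25) = 15
Logical qubits = 15 * 2
= 30

30


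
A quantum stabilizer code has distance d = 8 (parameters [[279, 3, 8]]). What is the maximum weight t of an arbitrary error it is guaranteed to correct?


Code parameters: [[279, 3, 8]], distance d = 8.
Number of correctable errors = floor((d-1)/2)
= floor((8 - 1)/2)
= floor(7/2)
= 3

3


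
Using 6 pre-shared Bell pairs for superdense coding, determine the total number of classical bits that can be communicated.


Superdense coding allows 2 classical bits per shared entangled pair.
6 pair(s) -> 2 * 6 = 12 classical bits

12


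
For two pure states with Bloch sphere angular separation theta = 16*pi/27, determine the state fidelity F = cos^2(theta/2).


For states separated by angle theta on Bloch sphere:
F = cos^2(theta/2)
theta = 16*pi/27 = 1.8617
theta/2 = 0.9308
cos(theta/2) = 0.5972
F = 0.3566

0.3566


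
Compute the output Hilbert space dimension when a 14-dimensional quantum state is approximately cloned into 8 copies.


Output space = H^(tensor 8) where dim(H) = 14
dim = 14^8
= 196 (after 2 factors)
= 2744 (after 3 factors)
= 38416 (after 4 factors)
= 537824 (after 5 factors)
= 7529536 (after 6 factors)
= 105413504 (after 7 factors)
= 1475789056 (after 8 factors)
= 1475789056

1475789056


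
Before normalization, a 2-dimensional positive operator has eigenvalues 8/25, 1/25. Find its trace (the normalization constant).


tr(M) = sum of eigenvalues
= 8/25 + 1/25
= 9/25
= 0.3600

0.3600


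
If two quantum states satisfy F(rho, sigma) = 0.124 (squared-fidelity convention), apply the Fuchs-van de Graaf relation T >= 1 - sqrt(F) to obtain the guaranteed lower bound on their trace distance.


Fuchs-van de Graaf (squared-fidelity convention): 1 - sqrt(F) <= T <= sqrt(1 - F).
Lower bound: T >= 1 - sqrt(F)
sqrt(F) = sqrt(0.124) = 0.3521
T >= 1 - 0.3521
T >= 0.6479

0.6479


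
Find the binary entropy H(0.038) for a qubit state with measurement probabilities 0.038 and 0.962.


S = -p*log2(p) - (1-p)*log2(1-p)
p = 0.0380, 1-p = 0.9620
= -0.0380 * log2(0.0380) - 0.9620 * log2(0.9620)
= -(-0.1793) - (-0.0538)
= 0.2330

0.2330


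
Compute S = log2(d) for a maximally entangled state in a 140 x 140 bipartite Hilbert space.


For a maximally entangled state in d x d:
S = log2(d) = log2(140)
= 7.1293

7.1293


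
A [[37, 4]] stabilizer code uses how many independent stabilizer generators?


For an [[n,k]] stabilizer code:
Number of stabilizer generators = n - k
= 37 - 4
= 33

33


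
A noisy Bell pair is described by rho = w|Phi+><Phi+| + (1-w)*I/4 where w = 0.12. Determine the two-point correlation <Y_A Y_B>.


|Phi+> = (|00> + |11>)/sqrt(2)
For the pure Bell state, <Y_A Y_B> = -1 (Bell-state Pauli correlator).
The maximally-mixed part I/4 has tr(I/4 * P tensor P) = 0 for any traceless Pauli P.
So <Y_A Y_B>_rho = w * (-1) + (1 - w) * 0
= 0.12 * (-1)
= -0.1200

-0.1200


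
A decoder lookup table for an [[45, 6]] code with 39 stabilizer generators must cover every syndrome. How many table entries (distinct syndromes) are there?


Each stabilizer generator gives a binary (+1 or -1) measurement outcome.
With 39 independent generators:
Total syndromes = 2^39
= 549755813888

549755813888


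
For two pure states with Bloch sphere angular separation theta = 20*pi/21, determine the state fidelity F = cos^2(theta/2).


For states separated by angle theta on Bloch sphere:
F = cos^2(theta/2)
theta = 20*pi/21 = 2.9920
theta/2 = 1.4960
cos(theta/2) = 0.0747
F = 0.0056

0.0056


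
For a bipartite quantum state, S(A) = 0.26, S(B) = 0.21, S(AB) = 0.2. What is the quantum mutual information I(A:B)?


I(A:B) = S(A) + S(B) - S(AB)
= 0.26 + 0.21 - 0.2
= 0.2700

0.2700


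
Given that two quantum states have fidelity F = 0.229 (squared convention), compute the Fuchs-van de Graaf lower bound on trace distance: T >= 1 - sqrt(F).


Fuchs-van de Graaf (squared-fidelity convention): 1 - sqrt(F) <= T <= sqrt(1 - F).
Lower bound: T >= 1 - sqrt(F)
sqrt(F) = sqrt(0.229) = 0.4785
T >= 1 - 0.4785
T >= 0.5215

0.5215


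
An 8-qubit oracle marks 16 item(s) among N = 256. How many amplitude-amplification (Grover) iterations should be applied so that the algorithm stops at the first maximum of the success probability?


After j Grover iterations the success probability is P(j) = sin^2((2j+1)*theta), where sin(theta) = sqrt(k/N).
N = 2^8 = 256, k = 16
sin(theta) = sqrt(k/N) = 0.25
theta = arcsin(sqrt(k/N)) = 0.2526802551 rad
P(j) reaches its first maximum when (2j+1)*theta is as close as possible to pi/2, i.e. j = round(pi/(4*theta) - 1/2).
pi/(4*theta) - 1/2 = 2.6083
(For comparison, the common estimate pi/4 * sqrt(N/k) = 3.1416; the exact maximiser is used here.)
Optimal iterations = 3

3


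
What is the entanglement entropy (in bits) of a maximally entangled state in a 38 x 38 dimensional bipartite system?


For a maximally entangled state in d x d:
S = log2(d) = log2(38)
= 5.2479

5.2479


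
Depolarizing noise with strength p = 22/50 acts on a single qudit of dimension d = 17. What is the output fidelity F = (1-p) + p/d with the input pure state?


F = (1-p) + p/d
= (1 - 0.4400) + 0.4400/17
= 0.5600 + 0.0259
= 0.5859

0.5859


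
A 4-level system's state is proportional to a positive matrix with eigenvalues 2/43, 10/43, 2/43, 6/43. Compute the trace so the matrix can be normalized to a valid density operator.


tr(M) = sum of eigenvalues
= 2/43 + 10/43 + 2/43 + 6/43
= 20/43
= 0.4651

0.4651


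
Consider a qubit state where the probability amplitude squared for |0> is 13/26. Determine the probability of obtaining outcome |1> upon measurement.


|alpha|^2 = 13/26 = 0.5000
|beta|^2 = 1 - 13/26 = 13/26 = 0.5000
P(|1>) = |beta|^2 = 0.5000

0.5000


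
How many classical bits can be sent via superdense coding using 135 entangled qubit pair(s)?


Superdense coding allows 2 classical bits per shared entangled pair.
135 pair(s) -> 2 * 135 = 270 classical bits

270


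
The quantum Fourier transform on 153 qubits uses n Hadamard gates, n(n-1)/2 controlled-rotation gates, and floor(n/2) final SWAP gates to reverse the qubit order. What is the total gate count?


Hadamard gates: 153
Controlled rotations: n*(n-1)/2 = 153*152/2 = 11628
SWAP gates: floor(n/2) = floor(153/2) = 76
Total = 153 + 11628 + 76
= 11857

11857


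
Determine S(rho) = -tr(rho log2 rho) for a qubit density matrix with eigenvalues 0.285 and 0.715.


S = -p*log2(p) - (1-p)*log2(1-p)
p = 0.2850, 1-p = 0.7150
= -0.2850 * log2(0.2850) - 0.7150 * log2(0.7150)
= -(-0.5161) - (-0.3460)
= 0.8622

0.8622


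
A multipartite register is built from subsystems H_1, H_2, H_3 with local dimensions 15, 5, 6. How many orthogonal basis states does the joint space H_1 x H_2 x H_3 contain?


dim(H_1 x H_2 x H_3) = 15 * 5 * 6
= 75 * 6
= 450

450


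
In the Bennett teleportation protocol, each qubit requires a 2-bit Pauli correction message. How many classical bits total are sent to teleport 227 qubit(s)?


Quantum teleportation requires 2 classical bits per qubit teleported.
227 qubit(s) -> 2 * 227 = 454 classical bits

454


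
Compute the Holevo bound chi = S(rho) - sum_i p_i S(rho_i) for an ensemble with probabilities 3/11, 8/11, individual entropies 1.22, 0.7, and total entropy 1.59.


chi = S(rho) - sum_i p_i * S(rho_i)
Weighted entropy = 3/11 * 1.22 + 8/11 * 0.7
= 0.8418
chi = 1.59 - 0.8418
= 0.7482

0.7482


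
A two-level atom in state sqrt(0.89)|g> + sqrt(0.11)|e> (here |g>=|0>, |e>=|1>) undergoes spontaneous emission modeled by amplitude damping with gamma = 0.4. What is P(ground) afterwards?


For amplitude damping with parameter gamma on state sqrt(a)|0> + sqrt(b)|1>:
alpha^2 = 0.89, beta^2 = 0.11
P(|0>) = alpha^2 + gamma * beta^2
= 0.89 + 0.4 * 0.11
= 0.89 + 0.0440
= 0.9340

0.9340


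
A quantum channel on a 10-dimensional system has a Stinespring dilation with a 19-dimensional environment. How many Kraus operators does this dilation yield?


Tracing out the environment in an orthonormal basis {|i>_E} gives Kraus operators K_i = <i|_E U |0>_E.
Number of Kraus operators = dim(H_env) = d_env
= 19

19


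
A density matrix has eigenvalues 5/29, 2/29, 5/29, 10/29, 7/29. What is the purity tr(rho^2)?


tr(rho^2) = sum of eigenvalues squared
= (5/29)^2 + (2/29)^2 + (5/29)^2 + (10/29)^2 + (7/29)^2
= (25 + 4 + 25 + 100 + 49) / 841
= 203/841
= 0.2414

0.2414


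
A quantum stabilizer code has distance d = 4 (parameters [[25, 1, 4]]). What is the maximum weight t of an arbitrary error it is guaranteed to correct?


Code parameters: [[25, 1, 4]], distance d = 4.
Number of correctable errors = floor((d-1)/2)
= floor((4 - 1)/2)
= floor(3/2)
= 1

1


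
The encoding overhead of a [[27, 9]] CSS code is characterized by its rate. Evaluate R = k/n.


Code rate R = k/n
= 9/27
= 0.3333

0.3333


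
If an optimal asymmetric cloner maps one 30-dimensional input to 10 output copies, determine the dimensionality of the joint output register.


Output space = H^(tensor 10) where dim(H) = 30
dim = 30^10
= 900 (after 2 factors)
= 27000 (after 3 factors)
= 810000 (after 4 factors)
= 24300000 (after 5 factors)
= 729000000 (after 6 factors)
= 21870000000 (after 7 factors)
= 656100000000 (after 8 factors)
= 19683000000000 (after 9 factors)
= 590490000000000 (after 10 factors)
= 590490000000000

590490000000000


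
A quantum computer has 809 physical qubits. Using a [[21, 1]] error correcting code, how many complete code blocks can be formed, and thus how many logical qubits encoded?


Each code block uses 21 physical qubits for 1 logical qubit(s).
Number of complete blocks = floor(809 / 21) = 38
Logical qubits = 38 * 1
= 38

38


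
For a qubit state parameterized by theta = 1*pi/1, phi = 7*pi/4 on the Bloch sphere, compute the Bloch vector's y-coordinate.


theta = 3.1416, phi = 5.4978
r_y = sin(theta)*sin(phi) = 0.0000 * -0.7071
r_y = 0.0000

0.0000


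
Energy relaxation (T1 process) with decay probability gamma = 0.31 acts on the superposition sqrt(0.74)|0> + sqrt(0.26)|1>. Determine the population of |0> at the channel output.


For amplitude damping with parameter gamma on state sqrt(a)|0> + sqrt(b)|1>:
alpha^2 = 0.74, beta^2 = 0.26
P(|0>) = alpha^2 + gamma * beta^2
= 0.74 + 0.31 * 0.26
= 0.74 + 0.0806
= 0.8206

0.8206


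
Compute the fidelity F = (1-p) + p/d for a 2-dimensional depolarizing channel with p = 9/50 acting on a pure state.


F = (1-p) + p/d
= (1 - 0.1800) + 0.1800/2
= 0.8200 + 0.0900
= 0.9100

0.9100


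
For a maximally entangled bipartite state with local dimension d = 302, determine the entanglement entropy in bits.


For a maximally entangled state in d x d:
S = log2(d) = log2(302)
= 8.2384

8.2384


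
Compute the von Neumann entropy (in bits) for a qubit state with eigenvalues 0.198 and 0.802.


S = -p*log2(p) - (1-p)*log2(1-p)
p = 0.1980, 1-p = 0.8020
= -0.1980 * log2(0.1980) - 0.8020 * log2(0.8020)
= -(-0.4626) - (-0.2553)
= 0.7179

0.7179


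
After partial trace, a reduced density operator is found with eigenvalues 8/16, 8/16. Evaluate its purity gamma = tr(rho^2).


tr(rho^2) = sum of eigenvalues squared
= (8/16)^2 + (8/16)^2
= (64 + 64) / 256
= 128/256
= 0.5000

0.5000


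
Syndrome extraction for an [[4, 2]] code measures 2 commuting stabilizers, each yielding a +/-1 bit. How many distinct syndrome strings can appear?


Each stabilizer generator gives a binary (+1 or -1) measurement outcome.
With 2 independent generators:
Total syndromes = 2^2
= 4

4


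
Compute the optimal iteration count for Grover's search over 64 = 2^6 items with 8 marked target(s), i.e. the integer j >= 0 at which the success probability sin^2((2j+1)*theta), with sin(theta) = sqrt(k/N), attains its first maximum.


After j Grover iterations the success probability is P(j) = sin^2((2j+1)*theta), where sin(theta) = sqrt(k/N).
N = 2^6 = 64, k = 8
sin(theta) = sqrt(k/N) = 0.3535533906
theta = arcsin(sqrt(k/N)) = 0.3613671239 rad
P(j) reaches its first maximum when (2j+1)*theta is as close as possible to pi/2, i.e. j = round(pi/(4*theta) - 1/2).
pi/(4*theta) - 1/2 = 1.6734
(For comparison, the common estimate pi/4 * sqrt(N/k) = 2.2214; the exact maximiser is used here.)
Optimal iterations = 2

2


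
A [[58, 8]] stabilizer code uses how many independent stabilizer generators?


For an [[n,k]] stabilizer code:
Number of stabilizer generators = n - k
= 58 - 8
= 50

50


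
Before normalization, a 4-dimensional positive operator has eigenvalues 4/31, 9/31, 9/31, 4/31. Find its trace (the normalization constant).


tr(M) = sum of eigenvalues
= 4/31 + 9/31 + 9/31 + 4/31
= 26/31
= 0.8387

0.8387


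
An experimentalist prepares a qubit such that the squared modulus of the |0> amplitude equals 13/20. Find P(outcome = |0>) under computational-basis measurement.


|alpha|^2 = 13/20 = 0.6500
|beta|^2 = 1 - 13/20 = 7/20 = 0.3500
P(|0>) = |alpha|^2 = 0.6500

0.6500


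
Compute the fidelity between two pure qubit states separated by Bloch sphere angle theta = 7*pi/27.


For states separated by angle theta on Bloch sphere:
F = cos^2(theta/2)
theta = 7*pi/27 = 0.8145
theta/2 = 0.4072
cos(theta/2) = 0.9182
F = 0.8431

0.8431


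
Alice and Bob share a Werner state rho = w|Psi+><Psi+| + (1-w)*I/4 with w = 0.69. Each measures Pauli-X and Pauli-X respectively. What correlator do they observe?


|Psi+> = (|01> + |10>)/sqrt(2)
For the pure Bell state, <X_A X_B> = +1 (Bell-state Pauli correlator).
The maximally-mixed part I/4 has tr(I/4 * P tensor P) = 0 for any traceless Pauli P.
So <X_A X_B>_rho = w * (+1) + (1 - w) * 0
= 0.69 * (+1)
= 0.6900

0.6900


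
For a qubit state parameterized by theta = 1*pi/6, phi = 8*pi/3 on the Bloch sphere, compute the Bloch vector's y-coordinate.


theta = 0.5236, phi = 8.3776
r_y = sin(theta)*sin(phi) = 0.5000 * 0.8660
r_y = 0.4330

0.4330


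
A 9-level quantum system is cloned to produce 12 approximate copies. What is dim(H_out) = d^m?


Output space = H^(tensor 12) where dim(H) = 9
dim = 9^12
= 81 (after 2 factors)
= 729 (after 3 factors)
= 6561 (after 4 factors)
= 59049 (after 5 factors)
= 531441 (after 6 factors)
= 4782969 (after 7 factors)
= 43046721 (after 8 factors)
= 387420489 (after 9 factors)
= 3486784401 (after 10 factors)
= 31381059609 (after 11 factors)
= 282429536481 (after 12 factors)
= 282429536481

282429536481


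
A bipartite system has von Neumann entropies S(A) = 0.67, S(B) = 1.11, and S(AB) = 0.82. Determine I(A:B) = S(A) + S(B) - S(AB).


I(A:B) = S(A) + S(B) - S(AB)
= 0.67 + 1.11 - 0.82
= 0.9600

0.9600


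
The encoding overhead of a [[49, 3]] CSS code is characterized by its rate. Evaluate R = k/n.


Code rate R = k/n
= 3/49
= 0.0612

0.0612


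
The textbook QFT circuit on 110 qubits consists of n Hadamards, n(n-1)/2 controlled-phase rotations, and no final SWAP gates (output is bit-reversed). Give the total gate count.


Hadamard gates: 110
Controlled rotations: n*(n-1)/2 = 110*109/2 = 5995
SWAP gates: 0 (omitted)
Total = 110 + 5995
= 6105

6105


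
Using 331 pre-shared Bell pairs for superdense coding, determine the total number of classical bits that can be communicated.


Superdense coding allows 2 classical bits per shared entangled pair.
331 pair(s) -> 2 * 331 = 662 classical bits

662


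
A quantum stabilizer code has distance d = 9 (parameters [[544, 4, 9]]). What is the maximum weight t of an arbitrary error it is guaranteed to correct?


Code parameters: [[544, 4, 9]], distance d = 9.
Number of correctable errors = floor((d-1)/2)
= floor((9 - 1)/2)
= floor(8/2)
= 4

4


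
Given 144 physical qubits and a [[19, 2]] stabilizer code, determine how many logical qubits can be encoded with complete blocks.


Each code block uses 19 physical qubits for 2 logical qubit(s).
Number of complete blocks = floor(144 / 19) = 7
Logical qubits = 7 * 2
= 14

14


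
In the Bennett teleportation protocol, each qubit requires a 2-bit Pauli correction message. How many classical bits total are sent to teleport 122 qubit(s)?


Quantum teleportation requires 2 classical bits per qubit teleported.
122 qubit(s) -> 2 * 122 = 244 classical bits

244


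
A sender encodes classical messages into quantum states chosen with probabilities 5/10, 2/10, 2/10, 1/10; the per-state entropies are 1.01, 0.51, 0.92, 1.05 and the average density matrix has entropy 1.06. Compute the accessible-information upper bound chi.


chi = S(rho) - sum_i p_i * S(rho_i)
Weighted entropy = 5/10 * 1.01 + 2/10 * 0.51 + 2/10 * 0.92 + 1/10 * 1.05
= 0.8960
chi = 1.06 - 0.8960
= 0.1640

0.1640


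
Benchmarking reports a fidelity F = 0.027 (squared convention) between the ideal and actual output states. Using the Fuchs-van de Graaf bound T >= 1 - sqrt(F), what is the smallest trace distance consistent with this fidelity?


Fuchs-van de Graaf (squared-fidelity convention): 1 - sqrt(F) <= T <= sqrt(1 - F).
Lower bound: T >= 1 - sqrt(F)
sqrt(F) = sqrt(0.027) = 0.1643
T >= 1 - 0.1643
T >= 0.8357

0.8357


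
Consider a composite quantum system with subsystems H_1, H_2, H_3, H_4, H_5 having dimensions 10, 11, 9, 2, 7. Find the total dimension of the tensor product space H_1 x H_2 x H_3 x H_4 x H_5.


dim(H_1 x H_2 x H_3 x H_4 x H_5) = 10 * 11 * 9 * 2 * 7
= 110 * 9 * 2 * 7
= 990 * 2 * 7
= 1980 * 7
= 13860

13860


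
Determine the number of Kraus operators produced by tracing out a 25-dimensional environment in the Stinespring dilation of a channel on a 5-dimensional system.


Tracing out the environment in an orthonormal basis {|i>_E} gives Kraus operators K_i = <i|_E U |0>_E.
Number of Kraus operators = dim(H_env) = d_env
= 25

25


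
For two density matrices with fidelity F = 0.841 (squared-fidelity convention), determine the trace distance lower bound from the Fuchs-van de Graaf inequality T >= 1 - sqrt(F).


Fuchs-van de Graaf (squared-fidelity convention): 1 - sqrt(F) <= T <= sqrt(1 - F).
Lower bound: T >= 1 - sqrt(F)
sqrt(F) = sqrt(0.841) = 0.9171
T >= 1 - 0.9171
T >= 0.0829

0.0829


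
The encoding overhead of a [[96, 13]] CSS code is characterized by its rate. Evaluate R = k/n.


Code rate R = k/n
= 13/96
= 0.1354

0.1354


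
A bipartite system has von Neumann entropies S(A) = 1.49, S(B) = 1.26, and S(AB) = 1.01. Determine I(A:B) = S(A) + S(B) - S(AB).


I(A:B) = S(A) + S(B) - S(AB)
= 1.49 + 1.26 - 1.01
= 1.7400

1.7400


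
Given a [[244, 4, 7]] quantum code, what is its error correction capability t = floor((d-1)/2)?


Code parameters: [[244, 4, 7]], distance d = 7.
Number of correctable errors = floor((d-1)/2)
= floor((7 - 1)/2)
= floor(6/2)
= 3

3


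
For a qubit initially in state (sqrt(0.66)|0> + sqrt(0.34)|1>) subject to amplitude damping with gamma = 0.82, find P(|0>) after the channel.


For amplitude damping with parameter gamma on state sqrt(a)|0> + sqrt(b)|1>:
alpha^2 = 0.66, beta^2 = 0.34
P(|0>) = alpha^2 + gamma * beta^2
= 0.66 + 0.82 * 0.34
= 0.66 + 0.2788
= 0.9388

0.9388


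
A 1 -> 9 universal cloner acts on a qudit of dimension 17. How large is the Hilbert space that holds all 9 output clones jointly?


Output space = H^(tensor 9) where dim(H) = 17
dim = 17^9
= 289 (after 2 factors)
= 4913 (after 3 factors)
= 83521 (after 4 factors)
= 1419857 (after 5 factors)
= 24137569 (after 6 factors)
= 410338673 (after 7 factors)
= 6975757441 (after 8 factors)
= 118587876497 (after 9 factors)
= 118587876497

118587876497


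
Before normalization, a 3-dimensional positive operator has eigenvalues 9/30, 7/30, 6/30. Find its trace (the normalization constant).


tr(M) = sum of eigenvalues
= 9/30 + 7/30 + 6/30
= 22/30
= 0.7333

0.7333


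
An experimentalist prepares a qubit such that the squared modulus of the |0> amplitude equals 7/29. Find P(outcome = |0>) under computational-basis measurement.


|alpha|^2 = 7/29 = 0.2414
|beta|^2 = 1 - 7/29 = 22/29 = 0.7586
P(|0>) = |alpha|^2 = 0.2414

0.2414


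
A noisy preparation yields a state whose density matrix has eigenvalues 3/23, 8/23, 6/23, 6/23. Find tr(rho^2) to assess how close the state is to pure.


tr(rho^2) = sum of eigenvalues squared
= (3/23)^2 + (8/23)^2 + (6/23)^2 + (6/23)^2
= (9 + 64 + 36 + 36) / 529
= 145/529
= 0.2741

0.2741


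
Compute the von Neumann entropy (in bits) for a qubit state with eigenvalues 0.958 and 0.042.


S = -p*log2(p) - (1-p)*log2(1-p)
p = 0.9580, 1-p = 0.0420
= -0.9580 * log2(0.9580) - 0.0420 * log2(0.0420)
= -(-0.0593) - (-0.1921)
= 0.2514

0.2514


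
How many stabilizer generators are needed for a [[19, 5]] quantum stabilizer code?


For an [[n,k]] stabilizer code:
Number of stabilizer generators = n - k
= 19 - 5
= 14

14


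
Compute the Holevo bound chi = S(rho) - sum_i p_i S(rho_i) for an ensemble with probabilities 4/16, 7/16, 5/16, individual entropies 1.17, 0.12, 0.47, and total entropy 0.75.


chi = S(rho) - sum_i p_i * S(rho_i)
Weighted entropy = 4/16 * 1.17 + 7/16 * 0.12 + 5/16 * 0.47
= 0.4919
chi = 0.75 - 0.4919
= 0.2581

0.2581


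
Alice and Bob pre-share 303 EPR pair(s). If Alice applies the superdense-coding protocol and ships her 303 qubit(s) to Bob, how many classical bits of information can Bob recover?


Superdense coding allows 2 classical bits per shared entangled pair.
303 pair(s) -> 2 * 303 = 606 classical bits

606


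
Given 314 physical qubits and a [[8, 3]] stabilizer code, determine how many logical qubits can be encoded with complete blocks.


Each code block uses 8 physical qubits for 3 logical qubit(s).
Number of complete blocks = floor(314 / 8) = 39
Logical qubits = 39 * 3
= 117

117


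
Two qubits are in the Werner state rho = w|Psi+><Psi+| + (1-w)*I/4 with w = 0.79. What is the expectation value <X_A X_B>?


|Psi+> = (|01> + |10>)/sqrt(2)
For the pure Bell state, <X_A X_B> = +1 (Bell-state Pauli correlator).
The maximally-mixed part I/4 has tr(I/4 * P tensor P) = 0 for any traceless Pauli P.
So <X_A X_B>_rho = w * (+1) + (1 - w) * 0
= 0.79 * (+1)
= 0.7900

0.7900


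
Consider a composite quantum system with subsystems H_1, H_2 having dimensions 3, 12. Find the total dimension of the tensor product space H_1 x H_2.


dim(H_1 x H_2) = 3 * 12
= 36

36


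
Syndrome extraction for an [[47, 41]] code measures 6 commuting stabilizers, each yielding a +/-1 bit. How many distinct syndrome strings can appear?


Each stabilizer generator gives a binary (+1 or -1) measurement outcome.
With 6 independent generators:
Total syndromes = 2^6
= 64

64


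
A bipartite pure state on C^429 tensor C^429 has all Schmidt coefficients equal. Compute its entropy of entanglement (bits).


For a maximally entangled state in d x d:
S = log2(d) = log2(429)
= 8.7448

8.7448


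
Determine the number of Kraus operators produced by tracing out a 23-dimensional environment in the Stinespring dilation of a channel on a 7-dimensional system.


Tracing out the environment in an orthonormal basis {|i>_E} gives Kraus operators K_i = <i|_E U |0>_E.
Number of Kraus operators = dim(H_env) = d_env
= 23

23


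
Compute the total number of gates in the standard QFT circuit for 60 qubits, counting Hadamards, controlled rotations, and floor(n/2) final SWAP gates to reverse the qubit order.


Hadamard gates: 60
Controlled rotations: n*(n-1)/2 = 60*59/2 = 1770
SWAP gates: floor(n/2) = floor(60/2) = 30
Total = 60 + 1770 + 30
= 1860

1860


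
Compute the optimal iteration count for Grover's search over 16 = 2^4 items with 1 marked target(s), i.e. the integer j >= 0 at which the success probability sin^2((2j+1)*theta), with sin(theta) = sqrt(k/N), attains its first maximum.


After j Grover iterations the success probability is P(j) = sin^2((2j+1)*theta), where sin(theta) = sqrt(k/N).
N = 2^4 = 16, k = 1
sin(theta) = sqrt(k/N) = 0.25
theta = arcsin(sqrt(k/N)) = 0.2526802551 rad
P(j) reaches its first maximum when (2j+1)*theta is as close as possible to pi/2, i.e. j = round(pi/(4*theta) - 1/2).
pi/(4*theta) - 1/2 = 2.6083
(For comparison, the common estimate pi/4 * sqrt(N/k) = 3.1416; the exact maximiser is used here.)
Optimal iterations = 3

3


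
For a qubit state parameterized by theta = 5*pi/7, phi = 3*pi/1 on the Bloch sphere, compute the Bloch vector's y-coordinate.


theta = 2.2440, phi = 9.4248
r_y = sin(theta)*sin(phi) = 0.7818 * 0.0000
r_y = 0.0000

0.0000


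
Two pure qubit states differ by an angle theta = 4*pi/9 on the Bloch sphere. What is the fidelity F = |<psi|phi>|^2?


For states separated by angle theta on Bloch sphere:
F = cos^2(theta/2)
theta = 4*pi/9 = 1.3963
theta/2 = 0.6981
cos(theta/2) = 0.7660
F = 0.5868

0.5868


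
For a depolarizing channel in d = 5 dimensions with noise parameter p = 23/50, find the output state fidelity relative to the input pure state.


F = (1-p) + p/d
= (1 - 0.4600) + 0.4600/5
= 0.5400 + 0.0920
= 0.6320

0.6320


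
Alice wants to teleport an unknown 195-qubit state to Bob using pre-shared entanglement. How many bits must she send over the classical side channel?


Quantum teleportation requires 2 classical bits per qubit teleported.
195 qubit(s) -> 2 * 195 = 390 classical bits

390


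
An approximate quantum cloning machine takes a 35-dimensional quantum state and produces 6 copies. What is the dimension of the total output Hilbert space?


Output space = H^(tensor 6) where dim(H) = 35
dim = 35^6
= 1225 (after 2 factors)
= 42875 (after 3 factors)
= 1500625 (after 4 factors)
= 52521875 (after 5 factors)
= 1838265625 (after 6 factors)
= 1838265625

1838265625


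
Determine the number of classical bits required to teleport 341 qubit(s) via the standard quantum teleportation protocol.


Quantum teleportation requires 2 classical bits per qubit teleported.
341 qubit(s) -> 2 * 341 = 682 classical bits

682


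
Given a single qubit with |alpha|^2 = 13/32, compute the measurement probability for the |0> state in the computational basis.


|alpha|^2 = 13/32 = 0.4062
|beta|^2 = 1 - 13/32 = 19/32 = 0.5938
P(|0>) = |alpha|^2 = 0.4062

0.4062


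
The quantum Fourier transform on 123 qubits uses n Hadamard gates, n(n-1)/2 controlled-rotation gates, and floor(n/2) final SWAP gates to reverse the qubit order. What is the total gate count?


Hadamard gates: 123
Controlled rotations: n*(n-1)/2 = 123*122/2 = 7503
SWAP gates: floor(n/2) = floor(123/2) = 61
Total = 123 + 7503 + 61
= 7687

7687


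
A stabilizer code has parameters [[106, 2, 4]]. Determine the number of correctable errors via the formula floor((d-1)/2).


Code parameters: [[106, 2, 4]], distance d = 4.
Number of correctable errors = floor((d-1)/2)
= floor((4 - 1)/2)
= floor(3/2)
= 1

1


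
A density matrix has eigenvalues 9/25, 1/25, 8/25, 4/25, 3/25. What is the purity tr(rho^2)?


tr(rho^2) = sum of eigenvalues squared
= (9/25)^2 + (1/25)^2 + (8/25)^2 + (4/25)^2 + (3/25)^2
= (81 + 1 + 64 + 16 + 9) / 625
= 171/625
= 0.2736

0.2736


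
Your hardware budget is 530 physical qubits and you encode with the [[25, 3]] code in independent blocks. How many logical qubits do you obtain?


Each code block uses 25 physical qubits for 3 logical qubit(s).
Number of complete blocks = floor(530 / 25) = 21
Logical qubits = 21 * 3
= 63

63


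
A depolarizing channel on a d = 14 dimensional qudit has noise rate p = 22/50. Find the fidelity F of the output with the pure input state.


F = (1-p) + p/d
= (1 - 0.4400) + 0.4400/14
= 0.5600 + 0.0314
= 0.5914

0.5914


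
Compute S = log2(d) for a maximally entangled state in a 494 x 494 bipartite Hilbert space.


For a maximally entangled state in d x d:
S = log2(d) = log2(494)
= 8.9484

8.9484


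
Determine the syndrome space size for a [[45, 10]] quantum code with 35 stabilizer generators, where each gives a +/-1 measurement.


Each stabilizer generator gives a binary (+1 or -1) measurement outcome.
With 35 independent generators:
Total syndromes = 2^35
= 34359738368

34359738368


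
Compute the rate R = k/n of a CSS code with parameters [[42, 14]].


Code rate R = k/n
= 14/42
= 0.3333

0.3333


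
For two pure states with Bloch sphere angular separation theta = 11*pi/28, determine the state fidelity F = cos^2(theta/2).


For states separated by angle theta on Bloch sphere:
F = cos^2(theta/2)
theta = 11*pi/28 = 1.2342
theta/2 = 0.6171
cos(theta/2) = 0.8156
F = 0.6651

0.6651


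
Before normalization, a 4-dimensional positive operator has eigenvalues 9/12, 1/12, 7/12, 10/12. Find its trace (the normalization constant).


tr(M) = sum of eigenvalues
= 9/12 + 1/12 + 7/12 + 10/12
= 27/12
= 2.2500

2.2500


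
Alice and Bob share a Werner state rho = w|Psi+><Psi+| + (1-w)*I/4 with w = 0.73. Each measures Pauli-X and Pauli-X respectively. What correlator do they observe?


|Psi+> = (|01> + |10>)/sqrt(2)
For the pure Bell state, <X_A X_B> = +1 (Bell-state Pauli correlator).
The maximally-mixed part I/4 has tr(I/4 * P tensor P) = 0 for any traceless Pauli P.
So <X_A X_B>_rho = w * (+1) + (1 - w) * 0
= 0.73 * (+1)
= 0.7300

0.7300


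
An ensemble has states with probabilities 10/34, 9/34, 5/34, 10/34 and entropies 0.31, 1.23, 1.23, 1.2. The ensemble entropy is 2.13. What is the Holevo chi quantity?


chi = S(rho) - sum_i p_i * S(rho_i)
Weighted entropy = 10/34 * 0.31 + 9/34 * 1.23 + 5/34 * 1.23 + 10/34 * 1.2
= 0.9506
chi = 2.13 - 0.9506
= 1.1794

1.1794


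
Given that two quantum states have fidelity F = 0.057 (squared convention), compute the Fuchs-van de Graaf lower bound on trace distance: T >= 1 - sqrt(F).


Fuchs-van de Graaf (squared-fidelity convention): 1 - sqrt(F) <= T <= sqrt(1 - F).
Lower bound: T >= 1 - sqrt(F)
sqrt(F) = sqrt(0.057) = 0.2387
T >= 1 - 0.2387
T >= 0.7613

0.7613


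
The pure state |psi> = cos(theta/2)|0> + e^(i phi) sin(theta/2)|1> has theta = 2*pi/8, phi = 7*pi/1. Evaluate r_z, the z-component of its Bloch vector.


theta = 0.7854, phi = 21.9911
r_z = cos(theta) = 0.7071

0.7071


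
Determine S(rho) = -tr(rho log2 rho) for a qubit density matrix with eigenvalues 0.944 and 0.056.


S = -p*log2(p) - (1-p)*log2(1-p)
p = 0.9440, 1-p = 0.0560
= -0.9440 * log2(0.9440) - 0.0560 * log2(0.0560)
= -(-0.0785) - (-0.2329)
= 0.3114

0.3114
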